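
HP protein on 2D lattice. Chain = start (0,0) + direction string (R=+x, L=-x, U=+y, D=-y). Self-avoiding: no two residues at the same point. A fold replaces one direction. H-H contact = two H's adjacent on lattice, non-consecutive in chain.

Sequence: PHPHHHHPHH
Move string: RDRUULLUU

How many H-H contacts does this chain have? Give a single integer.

Positions: [(0, 0), (1, 0), (1, -1), (2, -1), (2, 0), (2, 1), (1, 1), (0, 1), (0, 2), (0, 3)]
H-H contact: residue 1 @(1,0) - residue 4 @(2, 0)
H-H contact: residue 1 @(1,0) - residue 6 @(1, 1)

Answer: 2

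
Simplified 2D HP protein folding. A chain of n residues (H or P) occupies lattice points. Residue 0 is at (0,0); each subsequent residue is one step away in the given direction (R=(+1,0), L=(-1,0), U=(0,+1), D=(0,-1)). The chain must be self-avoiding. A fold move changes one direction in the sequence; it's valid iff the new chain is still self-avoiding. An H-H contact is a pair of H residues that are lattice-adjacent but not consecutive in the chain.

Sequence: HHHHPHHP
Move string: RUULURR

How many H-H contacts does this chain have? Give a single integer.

Positions: [(0, 0), (1, 0), (1, 1), (1, 2), (0, 2), (0, 3), (1, 3), (2, 3)]
H-H contact: residue 3 @(1,2) - residue 6 @(1, 3)

Answer: 1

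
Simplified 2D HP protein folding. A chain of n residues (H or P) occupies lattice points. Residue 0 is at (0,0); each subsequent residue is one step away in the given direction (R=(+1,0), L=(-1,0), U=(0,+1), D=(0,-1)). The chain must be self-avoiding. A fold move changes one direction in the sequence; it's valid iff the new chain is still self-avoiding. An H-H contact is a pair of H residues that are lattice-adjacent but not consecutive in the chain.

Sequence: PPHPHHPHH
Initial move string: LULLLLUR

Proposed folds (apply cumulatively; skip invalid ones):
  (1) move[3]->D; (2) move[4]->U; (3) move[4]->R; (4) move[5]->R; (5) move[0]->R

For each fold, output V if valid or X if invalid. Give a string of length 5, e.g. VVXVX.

Initial: LULLLLUR -> [(0, 0), (-1, 0), (-1, 1), (-2, 1), (-3, 1), (-4, 1), (-5, 1), (-5, 2), (-4, 2)]
Fold 1: move[3]->D => LULDLLUR VALID
Fold 2: move[4]->U => LULDULUR INVALID (collision), skipped
Fold 3: move[4]->R => LULDRLUR INVALID (collision), skipped
Fold 4: move[5]->R => LULDLRUR INVALID (collision), skipped
Fold 5: move[0]->R => RULDLLUR INVALID (collision), skipped

Answer: VXXXX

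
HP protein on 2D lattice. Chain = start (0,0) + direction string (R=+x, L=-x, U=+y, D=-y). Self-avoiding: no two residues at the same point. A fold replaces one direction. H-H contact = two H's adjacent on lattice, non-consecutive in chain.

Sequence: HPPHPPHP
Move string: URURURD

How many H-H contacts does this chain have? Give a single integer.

Answer: 0

Derivation:
Positions: [(0, 0), (0, 1), (1, 1), (1, 2), (2, 2), (2, 3), (3, 3), (3, 2)]
No H-H contacts found.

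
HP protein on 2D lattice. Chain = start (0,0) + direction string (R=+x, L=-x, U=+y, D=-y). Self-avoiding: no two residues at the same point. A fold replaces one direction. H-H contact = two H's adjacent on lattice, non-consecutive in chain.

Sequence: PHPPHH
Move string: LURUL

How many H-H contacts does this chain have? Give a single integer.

Answer: 0

Derivation:
Positions: [(0, 0), (-1, 0), (-1, 1), (0, 1), (0, 2), (-1, 2)]
No H-H contacts found.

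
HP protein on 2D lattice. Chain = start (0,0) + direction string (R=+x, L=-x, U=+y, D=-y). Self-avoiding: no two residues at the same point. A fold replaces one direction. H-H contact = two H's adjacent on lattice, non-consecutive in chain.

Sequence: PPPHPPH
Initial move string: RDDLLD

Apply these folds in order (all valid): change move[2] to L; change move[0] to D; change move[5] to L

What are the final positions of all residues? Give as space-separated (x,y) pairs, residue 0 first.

Answer: (0,0) (0,-1) (0,-2) (-1,-2) (-2,-2) (-3,-2) (-4,-2)

Derivation:
Initial moves: RDDLLD
Fold: move[2]->L => RDLLLD (positions: [(0, 0), (1, 0), (1, -1), (0, -1), (-1, -1), (-2, -1), (-2, -2)])
Fold: move[0]->D => DDLLLD (positions: [(0, 0), (0, -1), (0, -2), (-1, -2), (-2, -2), (-3, -2), (-3, -3)])
Fold: move[5]->L => DDLLLL (positions: [(0, 0), (0, -1), (0, -2), (-1, -2), (-2, -2), (-3, -2), (-4, -2)])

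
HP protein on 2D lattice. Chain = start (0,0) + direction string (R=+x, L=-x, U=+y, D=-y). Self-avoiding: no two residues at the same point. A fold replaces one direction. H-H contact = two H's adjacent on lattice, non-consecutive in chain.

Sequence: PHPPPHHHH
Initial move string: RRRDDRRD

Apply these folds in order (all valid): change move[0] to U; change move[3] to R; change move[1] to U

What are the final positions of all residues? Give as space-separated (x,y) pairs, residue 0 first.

Answer: (0,0) (0,1) (0,2) (1,2) (2,2) (2,1) (3,1) (4,1) (4,0)

Derivation:
Initial moves: RRRDDRRD
Fold: move[0]->U => URRDDRRD (positions: [(0, 0), (0, 1), (1, 1), (2, 1), (2, 0), (2, -1), (3, -1), (4, -1), (4, -2)])
Fold: move[3]->R => URRRDRRD (positions: [(0, 0), (0, 1), (1, 1), (2, 1), (3, 1), (3, 0), (4, 0), (5, 0), (5, -1)])
Fold: move[1]->U => UURRDRRD (positions: [(0, 0), (0, 1), (0, 2), (1, 2), (2, 2), (2, 1), (3, 1), (4, 1), (4, 0)])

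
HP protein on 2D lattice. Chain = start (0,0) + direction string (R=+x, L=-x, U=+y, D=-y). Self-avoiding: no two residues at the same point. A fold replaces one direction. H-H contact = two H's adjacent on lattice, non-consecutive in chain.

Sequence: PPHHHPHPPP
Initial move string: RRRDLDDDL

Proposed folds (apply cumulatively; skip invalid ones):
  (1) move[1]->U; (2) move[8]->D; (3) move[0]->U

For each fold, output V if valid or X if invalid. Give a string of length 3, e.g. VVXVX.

Initial: RRRDLDDDL -> [(0, 0), (1, 0), (2, 0), (3, 0), (3, -1), (2, -1), (2, -2), (2, -3), (2, -4), (1, -4)]
Fold 1: move[1]->U => RURDLDDDL INVALID (collision), skipped
Fold 2: move[8]->D => RRRDLDDDD VALID
Fold 3: move[0]->U => URRDLDDDD VALID

Answer: XVV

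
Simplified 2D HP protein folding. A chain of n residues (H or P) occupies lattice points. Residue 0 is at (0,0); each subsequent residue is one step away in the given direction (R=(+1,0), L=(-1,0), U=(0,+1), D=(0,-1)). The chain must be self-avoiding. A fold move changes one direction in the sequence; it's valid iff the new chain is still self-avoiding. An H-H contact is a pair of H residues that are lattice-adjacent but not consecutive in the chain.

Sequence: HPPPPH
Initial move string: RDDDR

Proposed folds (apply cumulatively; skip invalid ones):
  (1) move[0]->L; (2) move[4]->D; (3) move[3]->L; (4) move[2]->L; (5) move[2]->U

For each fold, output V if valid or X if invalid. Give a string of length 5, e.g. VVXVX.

Initial: RDDDR -> [(0, 0), (1, 0), (1, -1), (1, -2), (1, -3), (2, -3)]
Fold 1: move[0]->L => LDDDR VALID
Fold 2: move[4]->D => LDDDD VALID
Fold 3: move[3]->L => LDDLD VALID
Fold 4: move[2]->L => LDLLD VALID
Fold 5: move[2]->U => LDULD INVALID (collision), skipped

Answer: VVVVX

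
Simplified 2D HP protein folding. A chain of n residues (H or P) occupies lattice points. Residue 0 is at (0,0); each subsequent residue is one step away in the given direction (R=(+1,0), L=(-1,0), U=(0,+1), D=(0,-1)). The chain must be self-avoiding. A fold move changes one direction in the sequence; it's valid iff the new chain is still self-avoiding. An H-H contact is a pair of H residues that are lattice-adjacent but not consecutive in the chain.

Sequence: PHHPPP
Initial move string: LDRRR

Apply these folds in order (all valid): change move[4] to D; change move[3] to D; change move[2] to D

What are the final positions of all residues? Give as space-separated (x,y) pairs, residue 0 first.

Initial moves: LDRRR
Fold: move[4]->D => LDRRD (positions: [(0, 0), (-1, 0), (-1, -1), (0, -1), (1, -1), (1, -2)])
Fold: move[3]->D => LDRDD (positions: [(0, 0), (-1, 0), (-1, -1), (0, -1), (0, -2), (0, -3)])
Fold: move[2]->D => LDDDD (positions: [(0, 0), (-1, 0), (-1, -1), (-1, -2), (-1, -3), (-1, -4)])

Answer: (0,0) (-1,0) (-1,-1) (-1,-2) (-1,-3) (-1,-4)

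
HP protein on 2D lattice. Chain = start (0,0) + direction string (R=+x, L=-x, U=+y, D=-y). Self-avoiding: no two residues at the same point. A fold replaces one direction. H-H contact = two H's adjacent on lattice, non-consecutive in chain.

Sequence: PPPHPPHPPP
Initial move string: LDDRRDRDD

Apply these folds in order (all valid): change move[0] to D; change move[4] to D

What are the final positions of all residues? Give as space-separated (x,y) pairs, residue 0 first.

Initial moves: LDDRRDRDD
Fold: move[0]->D => DDDRRDRDD (positions: [(0, 0), (0, -1), (0, -2), (0, -3), (1, -3), (2, -3), (2, -4), (3, -4), (3, -5), (3, -6)])
Fold: move[4]->D => DDDRDDRDD (positions: [(0, 0), (0, -1), (0, -2), (0, -3), (1, -3), (1, -4), (1, -5), (2, -5), (2, -6), (2, -7)])

Answer: (0,0) (0,-1) (0,-2) (0,-3) (1,-3) (1,-4) (1,-5) (2,-5) (2,-6) (2,-7)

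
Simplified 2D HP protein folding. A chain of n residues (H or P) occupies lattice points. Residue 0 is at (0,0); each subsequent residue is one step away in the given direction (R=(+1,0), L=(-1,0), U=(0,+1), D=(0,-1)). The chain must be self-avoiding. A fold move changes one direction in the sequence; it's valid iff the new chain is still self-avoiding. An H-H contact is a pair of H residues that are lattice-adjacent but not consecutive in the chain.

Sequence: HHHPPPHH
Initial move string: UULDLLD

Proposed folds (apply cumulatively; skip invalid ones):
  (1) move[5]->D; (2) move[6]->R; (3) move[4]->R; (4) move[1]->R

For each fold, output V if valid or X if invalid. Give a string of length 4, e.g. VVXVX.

Initial: UULDLLD -> [(0, 0), (0, 1), (0, 2), (-1, 2), (-1, 1), (-2, 1), (-3, 1), (-3, 0)]
Fold 1: move[5]->D => UULDLDD VALID
Fold 2: move[6]->R => UULDLDR VALID
Fold 3: move[4]->R => UULDRDR INVALID (collision), skipped
Fold 4: move[1]->R => URLDLDR INVALID (collision), skipped

Answer: VVXX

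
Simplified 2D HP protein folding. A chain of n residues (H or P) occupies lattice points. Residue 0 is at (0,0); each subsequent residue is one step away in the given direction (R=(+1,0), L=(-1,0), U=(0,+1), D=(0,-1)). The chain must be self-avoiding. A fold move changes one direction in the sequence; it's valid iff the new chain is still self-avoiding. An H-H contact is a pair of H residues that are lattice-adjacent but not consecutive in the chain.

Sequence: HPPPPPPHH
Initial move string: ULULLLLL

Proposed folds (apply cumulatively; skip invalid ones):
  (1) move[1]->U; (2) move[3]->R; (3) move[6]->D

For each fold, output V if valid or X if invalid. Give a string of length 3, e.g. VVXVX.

Answer: VXV

Derivation:
Initial: ULULLLLL -> [(0, 0), (0, 1), (-1, 1), (-1, 2), (-2, 2), (-3, 2), (-4, 2), (-5, 2), (-6, 2)]
Fold 1: move[1]->U => UUULLLLL VALID
Fold 2: move[3]->R => UUURLLLL INVALID (collision), skipped
Fold 3: move[6]->D => UUULLLDL VALID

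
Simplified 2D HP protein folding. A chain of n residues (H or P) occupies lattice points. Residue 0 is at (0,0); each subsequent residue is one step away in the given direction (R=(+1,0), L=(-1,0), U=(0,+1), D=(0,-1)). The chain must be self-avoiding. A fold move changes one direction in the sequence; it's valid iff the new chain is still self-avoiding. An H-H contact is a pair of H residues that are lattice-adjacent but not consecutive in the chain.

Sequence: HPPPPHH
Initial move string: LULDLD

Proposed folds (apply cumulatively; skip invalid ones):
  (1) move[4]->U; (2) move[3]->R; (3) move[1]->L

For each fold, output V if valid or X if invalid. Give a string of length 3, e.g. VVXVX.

Initial: LULDLD -> [(0, 0), (-1, 0), (-1, 1), (-2, 1), (-2, 0), (-3, 0), (-3, -1)]
Fold 1: move[4]->U => LULDUD INVALID (collision), skipped
Fold 2: move[3]->R => LULRLD INVALID (collision), skipped
Fold 3: move[1]->L => LLLDLD VALID

Answer: XXV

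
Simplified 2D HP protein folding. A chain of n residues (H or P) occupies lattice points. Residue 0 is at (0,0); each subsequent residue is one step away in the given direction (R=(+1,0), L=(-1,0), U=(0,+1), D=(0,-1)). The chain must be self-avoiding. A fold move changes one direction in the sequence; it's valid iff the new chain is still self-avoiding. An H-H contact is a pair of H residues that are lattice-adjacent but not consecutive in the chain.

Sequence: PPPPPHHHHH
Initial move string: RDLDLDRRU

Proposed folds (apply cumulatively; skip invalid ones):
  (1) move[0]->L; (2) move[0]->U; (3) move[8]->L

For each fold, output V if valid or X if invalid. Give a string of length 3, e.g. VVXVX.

Initial: RDLDLDRRU -> [(0, 0), (1, 0), (1, -1), (0, -1), (0, -2), (-1, -2), (-1, -3), (0, -3), (1, -3), (1, -2)]
Fold 1: move[0]->L => LDLDLDRRU VALID
Fold 2: move[0]->U => UDLDLDRRU INVALID (collision), skipped
Fold 3: move[8]->L => LDLDLDRRL INVALID (collision), skipped

Answer: VXX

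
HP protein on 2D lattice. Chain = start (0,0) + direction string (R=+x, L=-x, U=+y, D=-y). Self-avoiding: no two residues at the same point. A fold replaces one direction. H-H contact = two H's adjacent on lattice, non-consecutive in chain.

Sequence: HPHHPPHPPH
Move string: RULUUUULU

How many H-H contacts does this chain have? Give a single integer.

Positions: [(0, 0), (1, 0), (1, 1), (0, 1), (0, 2), (0, 3), (0, 4), (0, 5), (-1, 5), (-1, 6)]
H-H contact: residue 0 @(0,0) - residue 3 @(0, 1)

Answer: 1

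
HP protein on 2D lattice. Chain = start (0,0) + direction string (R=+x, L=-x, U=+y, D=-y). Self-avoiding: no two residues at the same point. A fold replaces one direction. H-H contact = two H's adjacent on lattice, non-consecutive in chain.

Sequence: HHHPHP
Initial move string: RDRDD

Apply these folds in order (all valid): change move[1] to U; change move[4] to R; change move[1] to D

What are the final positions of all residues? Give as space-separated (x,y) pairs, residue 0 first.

Answer: (0,0) (1,0) (1,-1) (2,-1) (2,-2) (3,-2)

Derivation:
Initial moves: RDRDD
Fold: move[1]->U => RURDD (positions: [(0, 0), (1, 0), (1, 1), (2, 1), (2, 0), (2, -1)])
Fold: move[4]->R => RURDR (positions: [(0, 0), (1, 0), (1, 1), (2, 1), (2, 0), (3, 0)])
Fold: move[1]->D => RDRDR (positions: [(0, 0), (1, 0), (1, -1), (2, -1), (2, -2), (3, -2)])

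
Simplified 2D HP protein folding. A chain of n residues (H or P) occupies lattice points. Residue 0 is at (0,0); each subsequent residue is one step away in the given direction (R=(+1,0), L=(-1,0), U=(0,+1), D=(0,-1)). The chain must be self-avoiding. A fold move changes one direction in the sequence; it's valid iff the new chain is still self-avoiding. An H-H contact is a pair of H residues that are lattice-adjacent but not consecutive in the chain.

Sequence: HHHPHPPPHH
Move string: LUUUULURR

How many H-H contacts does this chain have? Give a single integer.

Answer: 0

Derivation:
Positions: [(0, 0), (-1, 0), (-1, 1), (-1, 2), (-1, 3), (-1, 4), (-2, 4), (-2, 5), (-1, 5), (0, 5)]
No H-H contacts found.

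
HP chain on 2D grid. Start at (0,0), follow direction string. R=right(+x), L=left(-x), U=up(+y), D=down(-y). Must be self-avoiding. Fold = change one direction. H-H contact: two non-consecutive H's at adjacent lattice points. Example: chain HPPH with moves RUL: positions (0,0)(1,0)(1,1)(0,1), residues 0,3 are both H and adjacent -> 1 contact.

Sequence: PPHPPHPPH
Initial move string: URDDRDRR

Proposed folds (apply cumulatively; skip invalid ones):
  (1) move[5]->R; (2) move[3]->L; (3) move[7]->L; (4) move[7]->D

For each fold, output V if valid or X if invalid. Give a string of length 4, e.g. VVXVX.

Answer: VXXV

Derivation:
Initial: URDDRDRR -> [(0, 0), (0, 1), (1, 1), (1, 0), (1, -1), (2, -1), (2, -2), (3, -2), (4, -2)]
Fold 1: move[5]->R => URDDRRRR VALID
Fold 2: move[3]->L => URDLRRRR INVALID (collision), skipped
Fold 3: move[7]->L => URDDRRRL INVALID (collision), skipped
Fold 4: move[7]->D => URDDRRRD VALID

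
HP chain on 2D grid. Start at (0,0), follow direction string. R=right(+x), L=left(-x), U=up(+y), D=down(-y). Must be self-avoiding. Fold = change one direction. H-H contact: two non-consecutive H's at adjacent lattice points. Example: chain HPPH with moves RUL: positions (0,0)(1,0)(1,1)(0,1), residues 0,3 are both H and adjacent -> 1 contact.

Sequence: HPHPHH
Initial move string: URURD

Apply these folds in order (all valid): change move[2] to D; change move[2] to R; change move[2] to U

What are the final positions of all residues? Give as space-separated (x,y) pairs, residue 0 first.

Answer: (0,0) (0,1) (1,1) (1,2) (2,2) (2,1)

Derivation:
Initial moves: URURD
Fold: move[2]->D => URDRD (positions: [(0, 0), (0, 1), (1, 1), (1, 0), (2, 0), (2, -1)])
Fold: move[2]->R => URRRD (positions: [(0, 0), (0, 1), (1, 1), (2, 1), (3, 1), (3, 0)])
Fold: move[2]->U => URURD (positions: [(0, 0), (0, 1), (1, 1), (1, 2), (2, 2), (2, 1)])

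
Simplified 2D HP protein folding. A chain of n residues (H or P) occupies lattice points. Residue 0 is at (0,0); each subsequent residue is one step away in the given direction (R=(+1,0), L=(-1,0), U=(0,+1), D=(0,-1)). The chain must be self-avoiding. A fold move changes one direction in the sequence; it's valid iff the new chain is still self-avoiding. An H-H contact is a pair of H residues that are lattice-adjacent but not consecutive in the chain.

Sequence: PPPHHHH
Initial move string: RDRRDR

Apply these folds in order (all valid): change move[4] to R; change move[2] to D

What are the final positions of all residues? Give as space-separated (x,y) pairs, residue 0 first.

Initial moves: RDRRDR
Fold: move[4]->R => RDRRRR (positions: [(0, 0), (1, 0), (1, -1), (2, -1), (3, -1), (4, -1), (5, -1)])
Fold: move[2]->D => RDDRRR (positions: [(0, 0), (1, 0), (1, -1), (1, -2), (2, -2), (3, -2), (4, -2)])

Answer: (0,0) (1,0) (1,-1) (1,-2) (2,-2) (3,-2) (4,-2)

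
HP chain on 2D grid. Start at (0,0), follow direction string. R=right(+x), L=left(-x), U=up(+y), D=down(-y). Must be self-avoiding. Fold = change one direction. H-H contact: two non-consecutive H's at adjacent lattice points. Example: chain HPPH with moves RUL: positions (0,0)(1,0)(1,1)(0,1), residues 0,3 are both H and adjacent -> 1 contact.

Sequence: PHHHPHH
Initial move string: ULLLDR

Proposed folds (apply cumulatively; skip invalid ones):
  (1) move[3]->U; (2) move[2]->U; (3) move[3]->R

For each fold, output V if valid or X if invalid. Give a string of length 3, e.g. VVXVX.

Initial: ULLLDR -> [(0, 0), (0, 1), (-1, 1), (-2, 1), (-3, 1), (-3, 0), (-2, 0)]
Fold 1: move[3]->U => ULLUDR INVALID (collision), skipped
Fold 2: move[2]->U => ULULDR INVALID (collision), skipped
Fold 3: move[3]->R => ULLRDR INVALID (collision), skipped

Answer: XXX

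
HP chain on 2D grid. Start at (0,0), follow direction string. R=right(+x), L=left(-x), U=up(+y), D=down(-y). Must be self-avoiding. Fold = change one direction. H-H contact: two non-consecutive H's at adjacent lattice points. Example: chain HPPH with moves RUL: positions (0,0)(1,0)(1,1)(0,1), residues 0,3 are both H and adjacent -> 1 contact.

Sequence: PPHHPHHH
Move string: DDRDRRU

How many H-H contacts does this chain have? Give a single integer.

Answer: 0

Derivation:
Positions: [(0, 0), (0, -1), (0, -2), (1, -2), (1, -3), (2, -3), (3, -3), (3, -2)]
No H-H contacts found.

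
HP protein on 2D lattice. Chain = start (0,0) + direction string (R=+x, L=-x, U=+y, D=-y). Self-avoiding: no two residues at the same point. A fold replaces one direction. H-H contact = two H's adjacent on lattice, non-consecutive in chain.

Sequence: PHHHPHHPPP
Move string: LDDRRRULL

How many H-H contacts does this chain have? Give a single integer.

Answer: 0

Derivation:
Positions: [(0, 0), (-1, 0), (-1, -1), (-1, -2), (0, -2), (1, -2), (2, -2), (2, -1), (1, -1), (0, -1)]
No H-H contacts found.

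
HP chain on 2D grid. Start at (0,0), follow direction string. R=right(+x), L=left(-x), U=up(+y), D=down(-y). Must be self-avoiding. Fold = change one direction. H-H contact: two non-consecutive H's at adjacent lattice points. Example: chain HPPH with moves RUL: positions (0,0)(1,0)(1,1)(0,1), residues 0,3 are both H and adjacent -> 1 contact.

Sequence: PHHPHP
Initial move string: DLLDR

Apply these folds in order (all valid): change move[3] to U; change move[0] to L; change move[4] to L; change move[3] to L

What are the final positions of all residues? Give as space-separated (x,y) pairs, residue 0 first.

Answer: (0,0) (-1,0) (-2,0) (-3,0) (-4,0) (-5,0)

Derivation:
Initial moves: DLLDR
Fold: move[3]->U => DLLUR (positions: [(0, 0), (0, -1), (-1, -1), (-2, -1), (-2, 0), (-1, 0)])
Fold: move[0]->L => LLLUR (positions: [(0, 0), (-1, 0), (-2, 0), (-3, 0), (-3, 1), (-2, 1)])
Fold: move[4]->L => LLLUL (positions: [(0, 0), (-1, 0), (-2, 0), (-3, 0), (-3, 1), (-4, 1)])
Fold: move[3]->L => LLLLL (positions: [(0, 0), (-1, 0), (-2, 0), (-3, 0), (-4, 0), (-5, 0)])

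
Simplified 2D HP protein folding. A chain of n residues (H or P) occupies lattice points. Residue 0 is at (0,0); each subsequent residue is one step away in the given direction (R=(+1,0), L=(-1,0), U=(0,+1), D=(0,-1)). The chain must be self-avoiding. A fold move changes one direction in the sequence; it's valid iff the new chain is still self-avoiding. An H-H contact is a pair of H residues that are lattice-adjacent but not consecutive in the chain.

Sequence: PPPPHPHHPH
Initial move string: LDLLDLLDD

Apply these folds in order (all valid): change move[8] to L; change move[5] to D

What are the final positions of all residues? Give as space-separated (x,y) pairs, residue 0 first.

Initial moves: LDLLDLLDD
Fold: move[8]->L => LDLLDLLDL (positions: [(0, 0), (-1, 0), (-1, -1), (-2, -1), (-3, -1), (-3, -2), (-4, -2), (-5, -2), (-5, -3), (-6, -3)])
Fold: move[5]->D => LDLLDDLDL (positions: [(0, 0), (-1, 0), (-1, -1), (-2, -1), (-3, -1), (-3, -2), (-3, -3), (-4, -3), (-4, -4), (-5, -4)])

Answer: (0,0) (-1,0) (-1,-1) (-2,-1) (-3,-1) (-3,-2) (-3,-3) (-4,-3) (-4,-4) (-5,-4)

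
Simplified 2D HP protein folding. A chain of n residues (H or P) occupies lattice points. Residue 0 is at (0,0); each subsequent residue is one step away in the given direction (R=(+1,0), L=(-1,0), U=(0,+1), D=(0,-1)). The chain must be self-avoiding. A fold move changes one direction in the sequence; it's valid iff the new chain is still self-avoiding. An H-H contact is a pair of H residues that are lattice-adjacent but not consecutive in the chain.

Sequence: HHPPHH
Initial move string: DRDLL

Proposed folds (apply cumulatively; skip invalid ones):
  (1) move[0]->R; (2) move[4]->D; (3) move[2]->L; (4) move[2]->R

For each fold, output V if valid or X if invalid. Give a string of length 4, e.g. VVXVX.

Answer: VVXX

Derivation:
Initial: DRDLL -> [(0, 0), (0, -1), (1, -1), (1, -2), (0, -2), (-1, -2)]
Fold 1: move[0]->R => RRDLL VALID
Fold 2: move[4]->D => RRDLD VALID
Fold 3: move[2]->L => RRLLD INVALID (collision), skipped
Fold 4: move[2]->R => RRRLD INVALID (collision), skipped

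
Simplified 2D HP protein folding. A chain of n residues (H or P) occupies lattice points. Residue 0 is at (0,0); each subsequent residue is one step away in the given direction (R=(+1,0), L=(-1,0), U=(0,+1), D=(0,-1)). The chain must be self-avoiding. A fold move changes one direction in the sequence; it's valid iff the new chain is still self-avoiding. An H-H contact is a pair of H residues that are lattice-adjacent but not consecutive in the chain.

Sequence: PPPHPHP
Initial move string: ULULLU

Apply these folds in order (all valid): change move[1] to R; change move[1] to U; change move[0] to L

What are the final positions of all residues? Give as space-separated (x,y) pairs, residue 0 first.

Answer: (0,0) (-1,0) (-1,1) (-1,2) (-2,2) (-3,2) (-3,3)

Derivation:
Initial moves: ULULLU
Fold: move[1]->R => URULLU (positions: [(0, 0), (0, 1), (1, 1), (1, 2), (0, 2), (-1, 2), (-1, 3)])
Fold: move[1]->U => UUULLU (positions: [(0, 0), (0, 1), (0, 2), (0, 3), (-1, 3), (-2, 3), (-2, 4)])
Fold: move[0]->L => LUULLU (positions: [(0, 0), (-1, 0), (-1, 1), (-1, 2), (-2, 2), (-3, 2), (-3, 3)])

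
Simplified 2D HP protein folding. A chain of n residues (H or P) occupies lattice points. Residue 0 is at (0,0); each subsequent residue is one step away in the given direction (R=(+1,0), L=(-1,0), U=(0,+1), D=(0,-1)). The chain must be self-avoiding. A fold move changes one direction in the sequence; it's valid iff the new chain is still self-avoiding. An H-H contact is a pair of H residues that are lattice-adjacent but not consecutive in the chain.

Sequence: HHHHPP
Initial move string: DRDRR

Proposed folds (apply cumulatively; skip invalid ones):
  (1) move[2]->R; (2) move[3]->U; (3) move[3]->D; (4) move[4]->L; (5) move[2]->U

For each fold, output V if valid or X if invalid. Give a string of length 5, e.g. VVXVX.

Answer: VVVVX

Derivation:
Initial: DRDRR -> [(0, 0), (0, -1), (1, -1), (1, -2), (2, -2), (3, -2)]
Fold 1: move[2]->R => DRRRR VALID
Fold 2: move[3]->U => DRRUR VALID
Fold 3: move[3]->D => DRRDR VALID
Fold 4: move[4]->L => DRRDL VALID
Fold 5: move[2]->U => DRUDL INVALID (collision), skipped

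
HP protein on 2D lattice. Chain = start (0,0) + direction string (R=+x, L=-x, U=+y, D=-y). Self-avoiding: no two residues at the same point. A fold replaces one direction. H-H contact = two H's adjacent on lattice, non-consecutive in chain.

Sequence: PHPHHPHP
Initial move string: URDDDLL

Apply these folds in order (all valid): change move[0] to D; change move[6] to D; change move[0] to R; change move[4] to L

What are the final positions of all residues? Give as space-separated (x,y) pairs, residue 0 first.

Answer: (0,0) (1,0) (2,0) (2,-1) (2,-2) (1,-2) (0,-2) (0,-3)

Derivation:
Initial moves: URDDDLL
Fold: move[0]->D => DRDDDLL (positions: [(0, 0), (0, -1), (1, -1), (1, -2), (1, -3), (1, -4), (0, -4), (-1, -4)])
Fold: move[6]->D => DRDDDLD (positions: [(0, 0), (0, -1), (1, -1), (1, -2), (1, -3), (1, -4), (0, -4), (0, -5)])
Fold: move[0]->R => RRDDDLD (positions: [(0, 0), (1, 0), (2, 0), (2, -1), (2, -2), (2, -3), (1, -3), (1, -4)])
Fold: move[4]->L => RRDDLLD (positions: [(0, 0), (1, 0), (2, 0), (2, -1), (2, -2), (1, -2), (0, -2), (0, -3)])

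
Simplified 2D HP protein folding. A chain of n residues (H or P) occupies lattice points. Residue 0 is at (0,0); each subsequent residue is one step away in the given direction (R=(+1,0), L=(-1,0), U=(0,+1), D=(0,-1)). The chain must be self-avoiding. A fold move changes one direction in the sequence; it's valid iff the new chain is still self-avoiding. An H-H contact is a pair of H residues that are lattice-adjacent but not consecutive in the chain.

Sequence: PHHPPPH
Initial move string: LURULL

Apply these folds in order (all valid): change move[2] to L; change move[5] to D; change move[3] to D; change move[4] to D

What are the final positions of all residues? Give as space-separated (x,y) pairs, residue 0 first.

Answer: (0,0) (-1,0) (-1,1) (-2,1) (-2,0) (-2,-1) (-2,-2)

Derivation:
Initial moves: LURULL
Fold: move[2]->L => LULULL (positions: [(0, 0), (-1, 0), (-1, 1), (-2, 1), (-2, 2), (-3, 2), (-4, 2)])
Fold: move[5]->D => LULULD (positions: [(0, 0), (-1, 0), (-1, 1), (-2, 1), (-2, 2), (-3, 2), (-3, 1)])
Fold: move[3]->D => LULDLD (positions: [(0, 0), (-1, 0), (-1, 1), (-2, 1), (-2, 0), (-3, 0), (-3, -1)])
Fold: move[4]->D => LULDDD (positions: [(0, 0), (-1, 0), (-1, 1), (-2, 1), (-2, 0), (-2, -1), (-2, -2)])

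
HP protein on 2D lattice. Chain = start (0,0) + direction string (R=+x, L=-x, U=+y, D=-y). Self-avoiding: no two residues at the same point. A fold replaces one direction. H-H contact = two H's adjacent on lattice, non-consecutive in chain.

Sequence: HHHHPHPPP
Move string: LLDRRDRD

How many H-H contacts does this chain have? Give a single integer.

Positions: [(0, 0), (-1, 0), (-2, 0), (-2, -1), (-1, -1), (0, -1), (0, -2), (1, -2), (1, -3)]
H-H contact: residue 0 @(0,0) - residue 5 @(0, -1)

Answer: 1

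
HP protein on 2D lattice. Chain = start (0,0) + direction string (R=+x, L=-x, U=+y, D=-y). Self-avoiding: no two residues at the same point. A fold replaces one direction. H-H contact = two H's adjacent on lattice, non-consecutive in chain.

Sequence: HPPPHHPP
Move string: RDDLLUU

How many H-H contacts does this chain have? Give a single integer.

Answer: 0

Derivation:
Positions: [(0, 0), (1, 0), (1, -1), (1, -2), (0, -2), (-1, -2), (-1, -1), (-1, 0)]
No H-H contacts found.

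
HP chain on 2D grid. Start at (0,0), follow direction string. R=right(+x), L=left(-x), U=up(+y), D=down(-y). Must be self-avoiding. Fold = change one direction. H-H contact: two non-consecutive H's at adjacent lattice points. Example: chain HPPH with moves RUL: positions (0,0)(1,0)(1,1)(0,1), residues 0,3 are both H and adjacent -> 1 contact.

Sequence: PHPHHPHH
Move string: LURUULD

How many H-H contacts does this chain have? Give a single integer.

Positions: [(0, 0), (-1, 0), (-1, 1), (0, 1), (0, 2), (0, 3), (-1, 3), (-1, 2)]
H-H contact: residue 4 @(0,2) - residue 7 @(-1, 2)

Answer: 1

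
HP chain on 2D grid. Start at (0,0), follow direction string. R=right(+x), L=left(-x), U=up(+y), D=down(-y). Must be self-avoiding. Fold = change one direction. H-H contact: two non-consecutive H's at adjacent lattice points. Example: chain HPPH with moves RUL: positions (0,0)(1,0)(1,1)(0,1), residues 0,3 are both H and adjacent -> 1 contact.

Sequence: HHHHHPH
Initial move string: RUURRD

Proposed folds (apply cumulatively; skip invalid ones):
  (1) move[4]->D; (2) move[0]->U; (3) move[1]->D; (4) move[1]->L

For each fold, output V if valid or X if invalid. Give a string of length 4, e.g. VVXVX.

Initial: RUURRD -> [(0, 0), (1, 0), (1, 1), (1, 2), (2, 2), (3, 2), (3, 1)]
Fold 1: move[4]->D => RUURDD VALID
Fold 2: move[0]->U => UUURDD VALID
Fold 3: move[1]->D => UDURDD INVALID (collision), skipped
Fold 4: move[1]->L => ULURDD INVALID (collision), skipped

Answer: VVXX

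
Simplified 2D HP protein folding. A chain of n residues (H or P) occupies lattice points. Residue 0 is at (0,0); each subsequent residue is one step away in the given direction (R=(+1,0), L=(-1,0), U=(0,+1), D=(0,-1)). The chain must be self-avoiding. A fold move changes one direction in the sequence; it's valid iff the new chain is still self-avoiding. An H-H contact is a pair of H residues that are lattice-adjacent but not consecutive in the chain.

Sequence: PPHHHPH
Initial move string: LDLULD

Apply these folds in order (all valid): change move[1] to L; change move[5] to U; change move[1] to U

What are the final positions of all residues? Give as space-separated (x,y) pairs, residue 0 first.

Initial moves: LDLULD
Fold: move[1]->L => LLLULD (positions: [(0, 0), (-1, 0), (-2, 0), (-3, 0), (-3, 1), (-4, 1), (-4, 0)])
Fold: move[5]->U => LLLULU (positions: [(0, 0), (-1, 0), (-2, 0), (-3, 0), (-3, 1), (-4, 1), (-4, 2)])
Fold: move[1]->U => LULULU (positions: [(0, 0), (-1, 0), (-1, 1), (-2, 1), (-2, 2), (-3, 2), (-3, 3)])

Answer: (0,0) (-1,0) (-1,1) (-2,1) (-2,2) (-3,2) (-3,3)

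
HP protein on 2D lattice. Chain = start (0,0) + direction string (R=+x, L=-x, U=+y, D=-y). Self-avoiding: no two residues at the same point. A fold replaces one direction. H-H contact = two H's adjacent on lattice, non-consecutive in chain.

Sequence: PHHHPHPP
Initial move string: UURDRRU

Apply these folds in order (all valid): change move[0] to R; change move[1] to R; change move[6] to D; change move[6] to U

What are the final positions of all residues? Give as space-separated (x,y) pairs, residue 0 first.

Answer: (0,0) (1,0) (2,0) (3,0) (3,-1) (4,-1) (5,-1) (5,0)

Derivation:
Initial moves: UURDRRU
Fold: move[0]->R => RURDRRU (positions: [(0, 0), (1, 0), (1, 1), (2, 1), (2, 0), (3, 0), (4, 0), (4, 1)])
Fold: move[1]->R => RRRDRRU (positions: [(0, 0), (1, 0), (2, 0), (3, 0), (3, -1), (4, -1), (5, -1), (5, 0)])
Fold: move[6]->D => RRRDRRD (positions: [(0, 0), (1, 0), (2, 0), (3, 0), (3, -1), (4, -1), (5, -1), (5, -2)])
Fold: move[6]->U => RRRDRRU (positions: [(0, 0), (1, 0), (2, 0), (3, 0), (3, -1), (4, -1), (5, -1), (5, 0)])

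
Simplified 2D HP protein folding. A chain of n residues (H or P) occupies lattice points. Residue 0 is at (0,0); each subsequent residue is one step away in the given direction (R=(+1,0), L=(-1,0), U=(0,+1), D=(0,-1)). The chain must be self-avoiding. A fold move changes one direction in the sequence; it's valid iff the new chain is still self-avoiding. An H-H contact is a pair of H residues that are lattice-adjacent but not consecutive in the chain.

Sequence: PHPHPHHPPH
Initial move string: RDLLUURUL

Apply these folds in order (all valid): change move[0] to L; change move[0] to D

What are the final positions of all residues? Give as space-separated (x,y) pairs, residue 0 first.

Initial moves: RDLLUURUL
Fold: move[0]->L => LDLLUURUL (positions: [(0, 0), (-1, 0), (-1, -1), (-2, -1), (-3, -1), (-3, 0), (-3, 1), (-2, 1), (-2, 2), (-3, 2)])
Fold: move[0]->D => DDLLUURUL (positions: [(0, 0), (0, -1), (0, -2), (-1, -2), (-2, -2), (-2, -1), (-2, 0), (-1, 0), (-1, 1), (-2, 1)])

Answer: (0,0) (0,-1) (0,-2) (-1,-2) (-2,-2) (-2,-1) (-2,0) (-1,0) (-1,1) (-2,1)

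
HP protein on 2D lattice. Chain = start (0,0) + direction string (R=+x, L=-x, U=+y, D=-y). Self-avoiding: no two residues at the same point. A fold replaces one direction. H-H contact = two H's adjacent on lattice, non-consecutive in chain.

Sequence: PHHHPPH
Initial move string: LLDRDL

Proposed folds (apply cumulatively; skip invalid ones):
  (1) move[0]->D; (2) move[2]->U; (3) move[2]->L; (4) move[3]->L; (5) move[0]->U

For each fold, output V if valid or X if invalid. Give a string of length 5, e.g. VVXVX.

Answer: VXXVV

Derivation:
Initial: LLDRDL -> [(0, 0), (-1, 0), (-2, 0), (-2, -1), (-1, -1), (-1, -2), (-2, -2)]
Fold 1: move[0]->D => DLDRDL VALID
Fold 2: move[2]->U => DLURDL INVALID (collision), skipped
Fold 3: move[2]->L => DLLRDL INVALID (collision), skipped
Fold 4: move[3]->L => DLDLDL VALID
Fold 5: move[0]->U => ULDLDL VALID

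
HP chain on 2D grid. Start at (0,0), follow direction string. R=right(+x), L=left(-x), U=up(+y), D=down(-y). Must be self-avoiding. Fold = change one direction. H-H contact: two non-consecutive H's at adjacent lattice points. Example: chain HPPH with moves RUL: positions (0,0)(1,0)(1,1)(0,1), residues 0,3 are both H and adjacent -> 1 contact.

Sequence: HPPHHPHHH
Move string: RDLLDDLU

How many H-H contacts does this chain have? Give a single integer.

Answer: 1

Derivation:
Positions: [(0, 0), (1, 0), (1, -1), (0, -1), (-1, -1), (-1, -2), (-1, -3), (-2, -3), (-2, -2)]
H-H contact: residue 0 @(0,0) - residue 3 @(0, -1)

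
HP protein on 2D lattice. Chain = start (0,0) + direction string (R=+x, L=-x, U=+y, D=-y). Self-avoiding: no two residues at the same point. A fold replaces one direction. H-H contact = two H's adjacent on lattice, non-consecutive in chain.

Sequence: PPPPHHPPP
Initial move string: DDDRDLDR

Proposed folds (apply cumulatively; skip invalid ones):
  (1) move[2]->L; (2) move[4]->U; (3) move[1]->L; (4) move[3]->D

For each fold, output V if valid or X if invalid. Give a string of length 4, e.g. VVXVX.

Answer: XXVV

Derivation:
Initial: DDDRDLDR -> [(0, 0), (0, -1), (0, -2), (0, -3), (1, -3), (1, -4), (0, -4), (0, -5), (1, -5)]
Fold 1: move[2]->L => DDLRDLDR INVALID (collision), skipped
Fold 2: move[4]->U => DDDRULDR INVALID (collision), skipped
Fold 3: move[1]->L => DLDRDLDR VALID
Fold 4: move[3]->D => DLDDDLDR VALID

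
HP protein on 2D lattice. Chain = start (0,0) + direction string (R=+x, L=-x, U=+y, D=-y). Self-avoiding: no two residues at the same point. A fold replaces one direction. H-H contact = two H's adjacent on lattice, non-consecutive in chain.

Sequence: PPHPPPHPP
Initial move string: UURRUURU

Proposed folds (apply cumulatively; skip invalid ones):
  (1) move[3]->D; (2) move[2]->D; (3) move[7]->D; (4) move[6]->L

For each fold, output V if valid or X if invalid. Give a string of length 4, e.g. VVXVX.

Answer: XXVV

Derivation:
Initial: UURRUURU -> [(0, 0), (0, 1), (0, 2), (1, 2), (2, 2), (2, 3), (2, 4), (3, 4), (3, 5)]
Fold 1: move[3]->D => UURDUURU INVALID (collision), skipped
Fold 2: move[2]->D => UUDRUURU INVALID (collision), skipped
Fold 3: move[7]->D => UURRUURD VALID
Fold 4: move[6]->L => UURRUULD VALID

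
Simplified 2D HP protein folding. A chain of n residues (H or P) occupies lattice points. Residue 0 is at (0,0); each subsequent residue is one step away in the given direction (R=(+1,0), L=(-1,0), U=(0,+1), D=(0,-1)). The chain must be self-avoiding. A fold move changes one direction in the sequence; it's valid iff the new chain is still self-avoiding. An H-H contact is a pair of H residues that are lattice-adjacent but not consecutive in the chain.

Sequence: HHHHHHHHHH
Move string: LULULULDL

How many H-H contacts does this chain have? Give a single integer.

Positions: [(0, 0), (-1, 0), (-1, 1), (-2, 1), (-2, 2), (-3, 2), (-3, 3), (-4, 3), (-4, 2), (-5, 2)]
H-H contact: residue 5 @(-3,2) - residue 8 @(-4, 2)

Answer: 1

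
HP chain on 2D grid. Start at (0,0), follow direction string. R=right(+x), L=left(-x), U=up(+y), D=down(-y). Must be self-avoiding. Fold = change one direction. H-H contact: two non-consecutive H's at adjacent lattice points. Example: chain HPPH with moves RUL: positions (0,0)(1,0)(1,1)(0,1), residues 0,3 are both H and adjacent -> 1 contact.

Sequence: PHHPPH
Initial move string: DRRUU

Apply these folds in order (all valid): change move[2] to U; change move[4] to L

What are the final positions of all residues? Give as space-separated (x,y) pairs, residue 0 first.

Answer: (0,0) (0,-1) (1,-1) (1,0) (1,1) (0,1)

Derivation:
Initial moves: DRRUU
Fold: move[2]->U => DRUUU (positions: [(0, 0), (0, -1), (1, -1), (1, 0), (1, 1), (1, 2)])
Fold: move[4]->L => DRUUL (positions: [(0, 0), (0, -1), (1, -1), (1, 0), (1, 1), (0, 1)])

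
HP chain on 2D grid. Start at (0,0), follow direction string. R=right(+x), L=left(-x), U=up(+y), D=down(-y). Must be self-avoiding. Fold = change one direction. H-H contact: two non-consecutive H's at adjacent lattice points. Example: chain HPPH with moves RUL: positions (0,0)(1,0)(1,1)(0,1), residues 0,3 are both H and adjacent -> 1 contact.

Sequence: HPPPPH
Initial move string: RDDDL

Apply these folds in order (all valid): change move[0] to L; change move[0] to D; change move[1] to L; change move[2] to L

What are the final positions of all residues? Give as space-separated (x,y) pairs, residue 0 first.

Initial moves: RDDDL
Fold: move[0]->L => LDDDL (positions: [(0, 0), (-1, 0), (-1, -1), (-1, -2), (-1, -3), (-2, -3)])
Fold: move[0]->D => DDDDL (positions: [(0, 0), (0, -1), (0, -2), (0, -3), (0, -4), (-1, -4)])
Fold: move[1]->L => DLDDL (positions: [(0, 0), (0, -1), (-1, -1), (-1, -2), (-1, -3), (-2, -3)])
Fold: move[2]->L => DLLDL (positions: [(0, 0), (0, -1), (-1, -1), (-2, -1), (-2, -2), (-3, -2)])

Answer: (0,0) (0,-1) (-1,-1) (-2,-1) (-2,-2) (-3,-2)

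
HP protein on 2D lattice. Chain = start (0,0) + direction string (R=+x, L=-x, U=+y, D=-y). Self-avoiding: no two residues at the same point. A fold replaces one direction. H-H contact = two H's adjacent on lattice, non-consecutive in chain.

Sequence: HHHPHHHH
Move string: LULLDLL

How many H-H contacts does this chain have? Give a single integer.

Answer: 0

Derivation:
Positions: [(0, 0), (-1, 0), (-1, 1), (-2, 1), (-3, 1), (-3, 0), (-4, 0), (-5, 0)]
No H-H contacts found.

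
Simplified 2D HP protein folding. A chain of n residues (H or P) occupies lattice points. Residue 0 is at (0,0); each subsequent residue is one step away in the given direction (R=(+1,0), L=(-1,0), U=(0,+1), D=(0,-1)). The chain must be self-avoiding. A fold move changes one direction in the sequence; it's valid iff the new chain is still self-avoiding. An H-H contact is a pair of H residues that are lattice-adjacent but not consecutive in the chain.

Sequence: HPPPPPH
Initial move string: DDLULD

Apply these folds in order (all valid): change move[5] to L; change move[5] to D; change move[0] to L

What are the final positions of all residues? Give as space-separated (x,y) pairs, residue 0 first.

Answer: (0,0) (-1,0) (-1,-1) (-2,-1) (-2,0) (-3,0) (-3,-1)

Derivation:
Initial moves: DDLULD
Fold: move[5]->L => DDLULL (positions: [(0, 0), (0, -1), (0, -2), (-1, -2), (-1, -1), (-2, -1), (-3, -1)])
Fold: move[5]->D => DDLULD (positions: [(0, 0), (0, -1), (0, -2), (-1, -2), (-1, -1), (-2, -1), (-2, -2)])
Fold: move[0]->L => LDLULD (positions: [(0, 0), (-1, 0), (-1, -1), (-2, -1), (-2, 0), (-3, 0), (-3, -1)])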